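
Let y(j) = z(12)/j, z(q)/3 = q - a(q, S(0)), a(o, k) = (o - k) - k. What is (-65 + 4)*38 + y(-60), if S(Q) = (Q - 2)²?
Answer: -11592/5 ≈ -2318.4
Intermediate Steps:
S(Q) = (-2 + Q)²
a(o, k) = o - 2*k
z(q) = 24 (z(q) = 3*(q - (q - 2*(-2 + 0)²)) = 3*(q - (q - 2*(-2)²)) = 3*(q - (q - 2*4)) = 3*(q - (q - 8)) = 3*(q - (-8 + q)) = 3*(q + (8 - q)) = 3*8 = 24)
y(j) = 24/j
(-65 + 4)*38 + y(-60) = (-65 + 4)*38 + 24/(-60) = -61*38 + 24*(-1/60) = -2318 - ⅖ = -11592/5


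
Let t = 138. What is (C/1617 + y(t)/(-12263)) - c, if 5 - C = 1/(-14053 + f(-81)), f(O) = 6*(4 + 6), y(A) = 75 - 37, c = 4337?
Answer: -401130560520177/92490329701 ≈ -4337.0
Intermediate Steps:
y(A) = 38
f(O) = 60 (f(O) = 6*10 = 60)
C = 69966/13993 (C = 5 - 1/(-14053 + 60) = 5 - 1/(-13993) = 5 - 1*(-1/13993) = 5 + 1/13993 = 69966/13993 ≈ 5.0001)
(C/1617 + y(t)/(-12263)) - c = ((69966/13993)/1617 + 38/(-12263)) - 1*4337 = ((69966/13993)*(1/1617) + 38*(-1/12263)) - 4337 = (23322/7542227 - 38/12263) - 4337 = -606940/92490329701 - 4337 = -401130560520177/92490329701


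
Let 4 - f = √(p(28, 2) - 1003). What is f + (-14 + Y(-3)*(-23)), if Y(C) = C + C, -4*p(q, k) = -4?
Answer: 128 - I*√1002 ≈ 128.0 - 31.654*I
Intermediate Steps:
p(q, k) = 1 (p(q, k) = -¼*(-4) = 1)
Y(C) = 2*C
f = 4 - I*√1002 (f = 4 - √(1 - 1003) = 4 - √(-1002) = 4 - I*√1002 ≈ 4.0 - 31.654*I)
f + (-14 + Y(-3)*(-23)) = (4 - I*√1002) + (-14 + (2*(-3))*(-23)) = (4 - I*√1002) + (-14 - 6*(-23)) = (4 - I*√1002) + (-14 + 138) = (4 - I*√1002) + 124 = 128 - I*√1002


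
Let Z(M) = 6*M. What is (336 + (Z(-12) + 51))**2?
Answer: 99225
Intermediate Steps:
(336 + (Z(-12) + 51))**2 = (336 + (6*(-12) + 51))**2 = (336 + (-72 + 51))**2 = (336 - 21)**2 = 315**2 = 99225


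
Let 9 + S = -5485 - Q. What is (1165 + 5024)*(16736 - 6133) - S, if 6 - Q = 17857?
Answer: 65609610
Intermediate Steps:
Q = -17851 (Q = 6 - 1*17857 = 6 - 17857 = -17851)
S = 12357 (S = -9 + (-5485 - 1*(-17851)) = -9 + (-5485 + 17851) = -9 + 12366 = 12357)
(1165 + 5024)*(16736 - 6133) - S = (1165 + 5024)*(16736 - 6133) - 1*12357 = 6189*10603 - 12357 = 65621967 - 12357 = 65609610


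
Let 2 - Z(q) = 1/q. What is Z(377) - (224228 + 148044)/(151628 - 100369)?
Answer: -7826809/1486511 ≈ -5.2652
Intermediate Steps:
Z(q) = 2 - 1/q
Z(377) - (224228 + 148044)/(151628 - 100369) = (2 - 1/377) - (224228 + 148044)/(151628 - 100369) = (2 - 1*1/377) - 372272/51259 = (2 - 1/377) - 372272/51259 = 753/377 - 1*372272/51259 = 753/377 - 372272/51259 = -7826809/1486511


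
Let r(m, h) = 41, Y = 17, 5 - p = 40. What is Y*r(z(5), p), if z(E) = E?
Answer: 697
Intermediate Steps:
p = -35 (p = 5 - 1*40 = 5 - 40 = -35)
Y*r(z(5), p) = 17*41 = 697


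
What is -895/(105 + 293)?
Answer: -895/398 ≈ -2.2487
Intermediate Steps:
-895/(105 + 293) = -895/398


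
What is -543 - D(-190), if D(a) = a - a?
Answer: -543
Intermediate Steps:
D(a) = 0
-543 - D(-190) = -543 - 1*0 = -543 + 0 = -543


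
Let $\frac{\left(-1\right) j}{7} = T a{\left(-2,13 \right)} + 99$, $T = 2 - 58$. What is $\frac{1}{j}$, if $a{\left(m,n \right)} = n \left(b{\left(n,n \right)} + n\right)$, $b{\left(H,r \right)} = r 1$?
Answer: $\frac{1}{131803} \approx 7.5871 \cdot 10^{-6}$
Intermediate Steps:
$b{\left(H,r \right)} = r$
$T = -56$
$a{\left(m,n \right)} = 2 n^{2}$ ($a{\left(m,n \right)} = n \left(n + n\right) = n 2 n = 2 n^{2}$)
$j = 131803$ ($j = - 7 \left(- 56 \cdot 2 \cdot 13^{2} + 99\right) = - 7 \left(- 56 \cdot 2 \cdot 169 + 99\right) = - 7 \left(\left(-56\right) 338 + 99\right) = - 7 \left(-18928 + 99\right) = \left(-7\right) \left(-18829\right) = 131803$)
$\frac{1}{j} = \frac{1}{131803}$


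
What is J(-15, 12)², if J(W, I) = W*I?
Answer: 32400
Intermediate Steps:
J(W, I) = I*W
J(-15, 12)² = (12*(-15))² = (-180)² = 32400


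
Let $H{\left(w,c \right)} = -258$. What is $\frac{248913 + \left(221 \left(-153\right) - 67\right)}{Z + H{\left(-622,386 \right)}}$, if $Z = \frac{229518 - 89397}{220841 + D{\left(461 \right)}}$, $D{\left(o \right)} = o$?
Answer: $- \frac{3660556382}{4381215} \approx -835.51$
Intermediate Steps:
$Z = \frac{140121}{221302}$ ($Z = \frac{229518 - 89397}{220841 + 461} = \frac{140121}{221302} \approx 0.63317$)
$\frac{248913 + \left(221 \left(-153\right) - 67\right)}{Z + H{\left(-622,386 \right)}} = \frac{248913 + \left(221 \left(-153\right) - 67\right)}{\frac{140121}{221302} - 258} = \frac{248913 - 33880}{- \frac{56955795}{221302}} = \left(248913 - 33880\right) \left(- \frac{221302}{56955795}\right) = 215033 \left(- \frac{221302}{56955795}\right) = - \frac{3660556382}{4381215}$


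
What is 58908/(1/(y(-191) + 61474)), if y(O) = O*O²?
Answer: -406842034476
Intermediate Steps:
y(O) = O³
58908/(1/(y(-191) + 61474)) = 58908/(1/((-191)³ + 61474)) = 58908/(1/(-6967871 + 61474)) = 58908/(1/(-6906397)) = 58908/(-1/6906397) = 58908*(-6906397) = -406842034476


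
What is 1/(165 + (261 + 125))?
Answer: 1/551 ≈ 0.0018149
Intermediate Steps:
1/(165 + (261 + 125)) = 1/(165 + 386) = 1/551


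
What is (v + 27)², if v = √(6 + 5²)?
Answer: (27 + √31)² ≈ 1060.7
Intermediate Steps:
v = √31 (v = √(6 + 25) = √31 ≈ 5.5678)
(v + 27)² = (√31 + 27)² = (27 + √31)²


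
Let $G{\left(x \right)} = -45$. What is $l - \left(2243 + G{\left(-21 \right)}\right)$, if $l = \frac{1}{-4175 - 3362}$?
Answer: $- \frac{16566327}{7537} \approx -2198.0$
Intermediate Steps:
$l = - \frac{1}{7537}$ ($l = \frac{1}{-7537} = - \frac{1}{7537} \approx -0.00013268$)
$l - \left(2243 + G{\left(-21 \right)}\right) = - \frac{1}{7537} - 2198 = - \frac{16566327}{7537}$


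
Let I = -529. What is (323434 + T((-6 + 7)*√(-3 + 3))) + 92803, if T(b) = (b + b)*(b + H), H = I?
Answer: 416237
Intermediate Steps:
H = -529
T(b) = 2*b*(-529 + b) (T(b) = (b + b)*(b - 529) = (2*b)*(-529 + b) = 2*b*(-529 + b))
(323434 + T((-6 + 7)*√(-3 + 3))) + 92803 = (323434 + 2*((-6 + 7)*√(-3 + 3))*(-529 + (-6 + 7)*√(-3 + 3))) + 92803 = (323434 + 2*(1*√0)*(-529 + 1*√0)) + 92803 = (323434 + 2*(1*0)*(-529 + 1*0)) + 92803 = (323434 + 2*0*(-529 + 0)) + 92803 = (323434 + 2*0*(-529)) + 92803 = (323434 + 0) + 92803 = 323434 + 92803 = 416237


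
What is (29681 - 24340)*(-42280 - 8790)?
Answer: -272764870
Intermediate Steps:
(29681 - 24340)*(-42280 - 8790) = 5341*(-51070) = -272764870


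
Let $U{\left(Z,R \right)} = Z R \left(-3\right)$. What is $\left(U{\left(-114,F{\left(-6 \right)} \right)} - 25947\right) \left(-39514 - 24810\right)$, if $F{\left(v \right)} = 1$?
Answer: $1647016020$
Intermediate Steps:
$U{\left(Z,R \right)} = - 3 R Z$ ($U{\left(Z,R \right)} = R Z \left(-3\right) = - 3 R Z$)
$\left(U{\left(-114,F{\left(-6 \right)} \right)} - 25947\right) \left(-39514 - 24810\right) = \left(\left(-3\right) 1 \left(-114\right) - 25947\right) \left(-39514 - 24810\right) = \left(342 - 25947\right) \left(-64324\right) = \left(-25605\right) \left(-64324\right) = 1647016020$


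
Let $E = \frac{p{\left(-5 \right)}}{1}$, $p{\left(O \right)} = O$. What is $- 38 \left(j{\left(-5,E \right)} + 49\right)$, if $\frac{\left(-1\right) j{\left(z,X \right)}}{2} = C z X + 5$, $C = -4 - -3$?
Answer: $-3382$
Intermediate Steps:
$C = -1$ ($C = -4 + 3 = -1$)
$E = -5$ ($E = 1^{-1} \left(-5\right) = 1 \left(-5\right) = -5$)
$j{\left(z,X \right)} = -10 + 2 X z$ ($j{\left(z,X \right)} = - 2 \left(- z X + 5\right) = - 2 \left(- X z + 5\right) = - 2 \left(5 - X z\right) = -10 + 2 X z$)
$- 38 \left(j{\left(-5,E \right)} + 49\right) = - 38 \left(\left(-10 + 2 \left(-5\right) \left(-5\right)\right) + 49\right) = - 38 \left(\left(-10 + 50\right) + 49\right) = - 38 \left(40 + 49\right) = \left(-38\right) 89 = -3382$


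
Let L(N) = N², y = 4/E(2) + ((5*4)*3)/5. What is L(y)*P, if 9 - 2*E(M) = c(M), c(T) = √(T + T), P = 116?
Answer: 981824/49 ≈ 20037.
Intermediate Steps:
c(T) = √2*√T (c(T) = √(2*T) = √2*√T)
E(M) = 9/2 - √2*√M/2
y = 92/7 (y = 4/(9/2 - √2*√2/2) + ((5*4)*3)/5 = 4/(9/2 - 1) + (20*3)*(⅕) = 4/(7/2) + 60*(⅕) = 4*(2/7) + 12 = 8/7 + 12 = 92/7 ≈ 13.143)
L(y)*P = (92/7)²*116 = (8464/49)*116 = 981824/49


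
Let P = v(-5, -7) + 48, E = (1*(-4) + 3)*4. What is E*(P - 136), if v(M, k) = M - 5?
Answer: 392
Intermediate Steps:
v(M, k) = -5 + M
E = -4 (E = (-4 + 3)*4 = -1*4 = -4)
P = 38 (P = (-5 - 5) + 48 = -10 + 48 = 38)
E*(P - 136) = -4*(38 - 136) = -4*(-98) = 392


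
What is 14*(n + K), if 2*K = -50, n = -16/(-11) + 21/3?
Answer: -2548/11 ≈ -231.64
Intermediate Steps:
n = 93/11 (n = -16*(-1/11) + 21*(⅓) = 16/11 + 7 = 93/11 ≈ 8.4545)
K = -25 (K = (½)*(-50) = -25)
14*(n + K) = 14*(93/11 - 25) = 14*(-182/11) = -2548/11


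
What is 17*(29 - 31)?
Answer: -34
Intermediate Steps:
17*(29 - 31) = 17*(-2) = -34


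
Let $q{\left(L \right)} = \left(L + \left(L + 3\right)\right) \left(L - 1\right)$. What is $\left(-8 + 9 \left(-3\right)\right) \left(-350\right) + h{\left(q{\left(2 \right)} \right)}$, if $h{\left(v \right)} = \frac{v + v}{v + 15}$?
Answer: $\frac{134757}{11} \approx 12251.0$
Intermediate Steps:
$q{\left(L \right)} = \left(-1 + L\right) \left(3 + 2 L\right)$ ($q{\left(L \right)} = \left(L + \left(3 + L\right)\right) \left(-1 + L\right) = \left(3 + 2 L\right) \left(-1 + L\right) = \left(-1 + L\right) \left(3 + 2 L\right)$)
$h{\left(v \right)} = \frac{2 v}{15 + v}$
$\left(-8 + 9 \left(-3\right)\right) \left(-350\right) + h{\left(q{\left(2 \right)} \right)} = \left(-8 + 9 \left(-3\right)\right) \left(-350\right) + \frac{2 \left(-3 + 2 + 2 \cdot 2^{2}\right)}{15 + \left(-3 + 2 + 2 \cdot 2^{2}\right)} = \left(-8 - 27\right) \left(-350\right) + \frac{2 \left(-3 + 2 + 2 \cdot 4\right)}{15 + \left(-3 + 2 + 2 \cdot 4\right)} = \left(-35\right) \left(-350\right) + \frac{2 \left(-3 + 2 + 8\right)}{15 + \left(-3 + 2 + 8\right)} = 12250 + 2 \cdot 7 \frac{1}{15 + 7} = 12250 + 2 \cdot 7 \cdot \frac{1}{22} = 12250 + \frac{7}{11} = \frac{134757}{11}$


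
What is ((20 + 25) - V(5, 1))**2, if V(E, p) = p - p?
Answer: 2025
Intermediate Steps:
V(E, p) = 0
((20 + 25) - V(5, 1))**2 = ((20 + 25) - 1*0)**2 = (45 + 0)**2 = 45**2 = 2025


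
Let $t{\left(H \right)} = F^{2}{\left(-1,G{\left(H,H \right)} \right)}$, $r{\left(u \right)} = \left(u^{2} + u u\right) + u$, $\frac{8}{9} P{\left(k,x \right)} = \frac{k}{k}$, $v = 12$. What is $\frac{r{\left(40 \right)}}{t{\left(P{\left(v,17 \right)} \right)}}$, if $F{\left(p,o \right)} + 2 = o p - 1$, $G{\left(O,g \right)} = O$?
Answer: $\frac{23040}{121} \approx 190.41$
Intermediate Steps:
$P{\left(k,x \right)} = \frac{9}{8}$ ($P{\left(k,x \right)} = \frac{9 \frac{k}{k}}{8} = \frac{9}{8} \cdot 1 = \frac{9}{8}$)
$F{\left(p,o \right)} = -3 + o p$ ($F{\left(p,o \right)} = -2 + \left(o p - 1\right) = -2 + \left(-1 + o p\right) = -3 + o p$)
$r{\left(u \right)} = u + 2 u^{2}$ ($r{\left(u \right)} = \left(u^{2} + u^{2}\right) + u = 2 u^{2} + u = u + 2 u^{2}$)
$t{\left(H \right)} = \left(-3 - H\right)^{2}$ ($t{\left(H \right)} = \left(-3 + H \left(-1\right)\right)^{2} = \left(-3 - H\right)^{2}$)
$\frac{r{\left(40 \right)}}{t{\left(P{\left(v,17 \right)} \right)}} = \frac{40 \left(1 + 2 \cdot 40\right)}{\left(3 + \frac{9}{8}\right)^{2}} = \frac{40 \left(1 + 80\right)}{\left(\frac{33}{8}\right)^{2}} = \frac{40 \cdot 81}{\frac{1089}{64}} = 3240 \cdot \frac{64}{1089} = \frac{23040}{121}$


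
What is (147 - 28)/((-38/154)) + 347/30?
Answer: -268297/570 ≈ -470.70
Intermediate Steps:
(147 - 28)/((-38/154)) + 347/30 = 119/((-38*1/154)) + 347*(1/30) = 119/(-19/77) + 347/30 = 119*(-77/19) + 347/30 = -9163/19 + 347/30 = -268297/570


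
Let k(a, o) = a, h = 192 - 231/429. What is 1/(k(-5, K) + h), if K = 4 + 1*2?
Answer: 13/2424 ≈ 0.0053630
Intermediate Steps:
K = 6 (K = 4 + 2 = 6)
h = 2489/13 (h = 192 - 231/429 = 192 - 1*7/13 = 192 - 7/13 = 2489/13 ≈ 191.46)
1/(k(-5, K) + h) = 1/(-5 + 2489/13) = 1/(2424/13) = 13/2424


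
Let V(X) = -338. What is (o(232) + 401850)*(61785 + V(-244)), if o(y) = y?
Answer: 24706732654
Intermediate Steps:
(o(232) + 401850)*(61785 + V(-244)) = (232 + 401850)*(61785 - 338) = 402082*61447 = 24706732654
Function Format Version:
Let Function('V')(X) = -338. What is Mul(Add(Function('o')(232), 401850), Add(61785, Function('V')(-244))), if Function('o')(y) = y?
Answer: 24706732654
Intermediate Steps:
Mul(Add(Function('o')(232), 401850), Add(61785, Function('V')(-244))) = Mul(Add(232, 401850), Add(61785, -338)) = Mul(402082, 61447) = 24706732654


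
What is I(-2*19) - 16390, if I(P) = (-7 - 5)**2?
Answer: -16246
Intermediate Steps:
I(P) = 144 (I(P) = (-12)**2 = 144)
I(-2*19) - 16390 = 144 - 16390 = -16246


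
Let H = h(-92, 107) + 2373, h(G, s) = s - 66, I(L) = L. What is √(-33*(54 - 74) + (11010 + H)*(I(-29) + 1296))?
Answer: 2*√4252217 ≈ 4124.2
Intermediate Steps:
h(G, s) = -66 + s
H = 2414 (H = (-66 + 107) + 2373 = 41 + 2373 = 2414)
√(-33*(54 - 74) + (11010 + H)*(I(-29) + 1296)) = √(-33*(54 - 74) + (11010 + 2414)*(-29 + 1296)) = √(-33*(-20) + 13424*1267) = √(660 + 17008208) = √17008868 = 2*√4252217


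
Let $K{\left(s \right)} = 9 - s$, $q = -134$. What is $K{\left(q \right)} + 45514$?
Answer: $45657$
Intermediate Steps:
$K{\left(q \right)} + 45514 = \left(9 - -134\right) + 45514 = \left(9 + 134\right) + 45514 = 143 + 45514 = 45657$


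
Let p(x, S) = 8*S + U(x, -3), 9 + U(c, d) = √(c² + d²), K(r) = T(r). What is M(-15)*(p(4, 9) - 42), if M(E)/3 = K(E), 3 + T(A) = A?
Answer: -1404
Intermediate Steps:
T(A) = -3 + A
K(r) = -3 + r
M(E) = -9 + 3*E (M(E) = 3*(-3 + E) = -9 + 3*E)
U(c, d) = -9 + √(c² + d²)
p(x, S) = -9 + √(9 + x²) + 8*S (p(x, S) = 8*S + (-9 + √(x² + (-3)²)) = 8*S + (-9 + √(x² + 9)) = 8*S + (-9 + √(9 + x²)) = -9 + √(9 + x²) + 8*S)
M(-15)*(p(4, 9) - 42) = (-9 + 3*(-15))*((-9 + √(9 + 4²) + 8*9) - 42) = (-9 - 45)*((-9 + √(9 + 16) + 72) - 42) = -54*((-9 + √25 + 72) - 42) = -54*((-9 + 5 + 72) - 42) = -54*(68 - 42) = -54*26 = -1404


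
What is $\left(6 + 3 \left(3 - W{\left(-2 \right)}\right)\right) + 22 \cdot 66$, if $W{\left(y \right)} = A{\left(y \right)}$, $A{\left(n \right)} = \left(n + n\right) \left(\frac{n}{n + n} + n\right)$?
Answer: $1449$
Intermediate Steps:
$A{\left(n \right)} = 2 n \left(\frac{1}{2} + n\right)$ ($A{\left(n \right)} = 2 n \left(\frac{n}{2 n} + n\right) = 2 n \left(\frac{1}{2 n} n + n\right) = 2 n \left(\frac{1}{2} + n\right)$)
$W{\left(y \right)} = y \left(1 + 2 y\right)$
$\left(6 + 3 \left(3 - W{\left(-2 \right)}\right)\right) + 22 \cdot 66 = \left(6 + 3 \left(3 - - 2 \left(1 + 2 \left(-2\right)\right)\right)\right) + 22 \cdot 66 = \left(6 + 3 \left(3 - - 2 \left(1 - 4\right)\right)\right) + 1452 = \left(6 + 3 \left(3 - \left(-2\right) \left(-3\right)\right)\right) + 1452 = \left(6 + 3 \left(3 - 6\right)\right) + 1452 = \left(6 + 3 \left(-3\right)\right) + 1452 = \left(6 - 9\right) + 1452 = -3 + 1452 = 1449$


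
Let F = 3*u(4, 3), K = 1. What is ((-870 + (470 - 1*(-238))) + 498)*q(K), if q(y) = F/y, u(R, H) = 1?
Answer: 1008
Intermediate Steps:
F = 3 (F = 3*1 = 3)
q(y) = 3/y
((-870 + (470 - 1*(-238))) + 498)*q(K) = ((-870 + (470 - 1*(-238))) + 498)*(3/1) = ((-870 + (470 + 238)) + 498)*(3*1) = ((-870 + 708) + 498)*3 = (-162 + 498)*3 = 336*3 = 1008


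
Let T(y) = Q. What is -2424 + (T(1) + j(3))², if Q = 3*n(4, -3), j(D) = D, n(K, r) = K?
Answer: -2199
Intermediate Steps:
Q = 12 (Q = 3*4 = 12)
T(y) = 12
-2424 + (T(1) + j(3))² = -2424 + (12 + 3)² = -2424 + 15² = -2424 + 225 = -2199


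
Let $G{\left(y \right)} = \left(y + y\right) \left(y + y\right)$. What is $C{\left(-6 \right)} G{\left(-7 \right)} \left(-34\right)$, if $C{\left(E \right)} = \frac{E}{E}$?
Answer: $-6664$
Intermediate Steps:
$C{\left(E \right)} = 1$
$G{\left(y \right)} = 4 y^{2}$ ($G{\left(y \right)} = 2 y 2 y = 4 y^{2}$)
$C{\left(-6 \right)} G{\left(-7 \right)} \left(-34\right) = 1 \cdot 4 \left(-7\right)^{2} \left(-34\right) = 1 \cdot 4 \cdot 49 \left(-34\right) = 1 \cdot 196 \left(-34\right) = 196 \left(-34\right) = -6664$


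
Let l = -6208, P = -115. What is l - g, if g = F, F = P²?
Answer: -19433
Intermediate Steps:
F = 13225 (F = (-115)² = 13225)
g = 13225
l - g = -6208 - 1*13225 = -6208 - 13225 = -19433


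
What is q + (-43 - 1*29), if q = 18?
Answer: -54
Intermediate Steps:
q + (-43 - 1*29) = 18 + (-43 - 1*29) = 18 + (-43 - 29) = 18 - 72 = -54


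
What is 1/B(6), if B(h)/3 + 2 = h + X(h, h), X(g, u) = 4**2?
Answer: 1/60 ≈ 0.016667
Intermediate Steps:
X(g, u) = 16
B(h) = 42 + 3*h (B(h) = -6 + 3*(h + 16) = -6 + 3*(16 + h) = -6 + (48 + 3*h) = 42 + 3*h)
1/B(6) = 1/(42 + 3*6) = 1/(42 + 18) = 1/60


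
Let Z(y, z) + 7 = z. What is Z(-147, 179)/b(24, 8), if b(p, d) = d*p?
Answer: 43/48 ≈ 0.89583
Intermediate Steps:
Z(y, z) = -7 + z
Z(-147, 179)/b(24, 8) = (-7 + 179)/((8*24)) = 172/192 = 172*(1/192) = 43/48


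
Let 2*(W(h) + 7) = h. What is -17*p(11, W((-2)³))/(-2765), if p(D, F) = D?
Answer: 187/2765 ≈ 0.067631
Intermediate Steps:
W(h) = -7 + h/2
-17*p(11, W((-2)³))/(-2765) = -17*11/(-2765) = -187*(-1/2765) = 187/2765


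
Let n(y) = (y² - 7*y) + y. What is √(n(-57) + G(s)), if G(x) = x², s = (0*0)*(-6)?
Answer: 3*√399 ≈ 59.925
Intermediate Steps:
n(y) = y² - 6*y
s = 0 (s = 0*(-6) = 0)
√(n(-57) + G(s)) = √(-57*(-6 - 57) + 0²) = √(-57*(-63) + 0) = √(3591 + 0) = √3591 = 3*√399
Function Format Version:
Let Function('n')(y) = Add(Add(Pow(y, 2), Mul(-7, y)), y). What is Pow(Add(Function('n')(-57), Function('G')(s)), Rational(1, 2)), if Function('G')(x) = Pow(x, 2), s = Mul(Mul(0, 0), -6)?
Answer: Mul(3, Pow(399, Rational(1, 2))) ≈ 59.925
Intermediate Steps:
Function('n')(y) = Add(Pow(y, 2), Mul(-6, y))
s = 0 (s = Mul(0, -6) = 0)
Pow(Add(Function('n')(-57), Function('G')(s)), Rational(1, 2)) = Pow(Add(Mul(-57, Add(-6, -57)), Pow(0, 2)), Rational(1, 2)) = Pow(Add(Mul(-57, -63), 0), Rational(1, 2)) = Pow(Add(3591, 0), Rational(1, 2)) = Pow(3591, Rational(1, 2)) = Mul(3, Pow(399, Rational(1, 2)))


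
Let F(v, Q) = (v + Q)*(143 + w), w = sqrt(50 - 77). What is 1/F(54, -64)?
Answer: I/(10*(-143*I + 3*sqrt(3))) ≈ -0.00069838 + 2.5377e-5*I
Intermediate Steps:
w = 3*I*sqrt(3) (w = sqrt(-27) = 3*I*sqrt(3) ≈ 5.1962*I)
F(v, Q) = (143 + 3*I*sqrt(3))*(Q + v) (F(v, Q) = (v + Q)*(143 + 3*I*sqrt(3)) = (Q + v)*(143 + 3*I*sqrt(3)) = (143 + 3*I*sqrt(3))*(Q + v))
1/F(54, -64) = 1/(143*(-64) + 143*54 + 3*I*(-64)*sqrt(3) + 3*I*54*sqrt(3)) = 1/(-9152 + 7722 - 192*I*sqrt(3) + 162*I*sqrt(3)) = 1/(-1430 - 30*I*sqrt(3))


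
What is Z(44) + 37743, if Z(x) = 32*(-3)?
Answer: 37647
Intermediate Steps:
Z(x) = -96
Z(44) + 37743 = -96 + 37743 = 37647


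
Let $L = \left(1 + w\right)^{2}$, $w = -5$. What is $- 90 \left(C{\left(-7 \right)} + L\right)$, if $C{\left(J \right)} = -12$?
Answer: $-360$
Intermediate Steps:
$L = 16$ ($L = \left(1 - 5\right)^{2} = \left(-4\right)^{2} = 16$)
$- 90 \left(C{\left(-7 \right)} + L\right) = - 90 \left(-12 + 16\right) = \left(-90\right) 4 = -360$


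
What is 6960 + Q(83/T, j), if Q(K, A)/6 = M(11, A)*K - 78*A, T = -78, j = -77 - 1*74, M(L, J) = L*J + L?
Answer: 1146114/13 ≈ 88163.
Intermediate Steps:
M(L, J) = L + J*L (M(L, J) = J*L + L = L + J*L)
j = -151 (j = -77 - 74 = -151)
Q(K, A) = -468*A + 6*K*(11 + 11*A) (Q(K, A) = 6*((11*(1 + A))*K - 78*A) = 6*((11 + 11*A)*K - 78*A) = 6*(K*(11 + 11*A) - 78*A) = 6*(-78*A + K*(11 + 11*A)) = -468*A + 6*K*(11 + 11*A))
6960 + Q(83/T, j) = 6960 + (-468*(-151) + 66*(83/(-78))*(1 - 151)) = 6960 + (70668 + 66*(83*(-1/78))*(-150)) = 6960 + (70668 + 66*(-83/78)*(-150)) = 6960 + (70668 + 136950/13) = 6960 + 1055634/13 = 1146114/13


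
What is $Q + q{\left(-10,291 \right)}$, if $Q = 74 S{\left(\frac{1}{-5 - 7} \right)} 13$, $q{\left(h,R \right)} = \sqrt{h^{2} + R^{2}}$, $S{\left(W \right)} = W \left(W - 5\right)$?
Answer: $\frac{29341}{72} + \sqrt{84781} \approx 698.69$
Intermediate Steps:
$S{\left(W \right)} = W \left(-5 + W\right)$
$q{\left(h,R \right)} = \sqrt{R^{2} + h^{2}}$
$Q = \frac{29341}{72}$ ($Q = 74 \frac{-5 + \frac{1}{-5 - 7}}{-5 - 7} \cdot 13 = 74 \frac{-5 + \frac{1}{-12}}{-12} \cdot 13 = 74 \left(- \frac{-5 - \frac{1}{12}}{12}\right) 13 = 74 \left(\left(- \frac{1}{12}\right) \left(- \frac{61}{12}\right)\right) 13 = 74 \cdot \frac{61}{144} \cdot 13 = \frac{2257}{72} \cdot 13 = \frac{29341}{72} \approx 407.51$)
$Q + q{\left(-10,291 \right)} = \frac{29341}{72} + \sqrt{291^{2} + \left(-10\right)^{2}} = \frac{29341}{72} + \sqrt{84681 + 100} = \frac{29341}{72} + \sqrt{84781}$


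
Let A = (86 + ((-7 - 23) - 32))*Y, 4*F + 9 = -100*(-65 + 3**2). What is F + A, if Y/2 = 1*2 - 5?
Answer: 5015/4 ≈ 1253.8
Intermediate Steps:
Y = -6 (Y = 2*(1*2 - 5) = 2*(2 - 5) = 2*(-3) = -6)
F = 5591/4 (F = -9/4 + (-100*(-65 + 3**2))/4 = -9/4 + (-100*(-65 + 9))/4 = -9/4 + (-100*(-56))/4 = -9/4 + (1/4)*5600 = -9/4 + 1400 = 5591/4 ≈ 1397.8)
A = -144 (A = (86 + ((-7 - 23) - 32))*(-6) = (86 + (-30 - 32))*(-6) = (86 - 62)*(-6) = 24*(-6) = -144)
F + A = 5591/4 - 144 = 5015/4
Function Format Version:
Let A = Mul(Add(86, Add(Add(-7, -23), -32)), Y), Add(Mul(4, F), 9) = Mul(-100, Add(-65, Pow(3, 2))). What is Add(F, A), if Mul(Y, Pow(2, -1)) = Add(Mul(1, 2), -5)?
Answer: Rational(5015, 4) ≈ 1253.8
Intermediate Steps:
Y = -6 (Y = Mul(2, Add(Mul(1, 2), -5)) = Mul(2, Add(2, -5)) = Mul(2, -3) = -6)
F = Rational(5591, 4) (F = Add(Rational(-9, 4), Mul(Rational(1, 4), Mul(-100, Add(-65, Pow(3, 2))))) = Add(Rational(-9, 4), Mul(Rational(1, 4), Mul(-100, Add(-65, 9)))) = Add(Rational(-9, 4), Mul(Rational(1, 4), Mul(-100, -56))) = Add(Rational(-9, 4), Mul(Rational(1, 4), 5600)) = Add(Rational(-9, 4), 1400) = Rational(5591, 4) ≈ 1397.8)
A = -144 (A = Mul(Add(86, Add(Add(-7, -23), -32)), -6) = Mul(Add(86, Add(-30, -32)), -6) = Mul(Add(86, -62), -6) = Mul(24, -6) = -144)
Add(F, A) = Add(Rational(5591, 4), -144) = Rational(5015, 4)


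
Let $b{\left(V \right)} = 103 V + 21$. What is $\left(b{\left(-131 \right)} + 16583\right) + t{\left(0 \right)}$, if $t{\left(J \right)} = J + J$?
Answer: $3111$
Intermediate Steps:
$b{\left(V \right)} = 21 + 103 V$
$t{\left(J \right)} = 2 J$
$\left(b{\left(-131 \right)} + 16583\right) + t{\left(0 \right)} = \left(\left(21 + 103 \left(-131\right)\right) + 16583\right) + 2 \cdot 0 = \left(\left(21 - 13493\right) + 16583\right) + 0 = \left(-13472 + 16583\right) + 0 = 3111 + 0 = 3111$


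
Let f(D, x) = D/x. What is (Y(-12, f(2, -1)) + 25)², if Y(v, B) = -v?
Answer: 1369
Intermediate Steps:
(Y(-12, f(2, -1)) + 25)² = (-1*(-12) + 25)² = (12 + 25)² = 37² = 1369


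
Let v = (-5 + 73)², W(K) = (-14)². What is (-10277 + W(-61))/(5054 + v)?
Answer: -10081/9678 ≈ -1.0416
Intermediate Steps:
W(K) = 196
v = 4624 (v = 68² = 4624)
(-10277 + W(-61))/(5054 + v) = (-10277 + 196)/(5054 + 4624) = -10081/9678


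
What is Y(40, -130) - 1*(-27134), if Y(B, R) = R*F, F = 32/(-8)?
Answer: 27654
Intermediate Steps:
F = -4 (F = 32*(-1/8) = -4)
Y(B, R) = -4*R (Y(B, R) = R*(-4) = -4*R)
Y(40, -130) - 1*(-27134) = -4*(-130) - 1*(-27134) = 520 + 27134 = 27654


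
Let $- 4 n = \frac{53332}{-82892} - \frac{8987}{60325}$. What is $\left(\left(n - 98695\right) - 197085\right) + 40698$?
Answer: $- \frac{33566482148973}{131591050} \approx -2.5508 \cdot 10^{5}$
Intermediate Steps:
$n = \frac{26067127}{131591050}$ ($n = - \frac{\frac{53332}{-82892} - \frac{8987}{60325}}{4} = - \frac{53332 \left(- \frac{1}{82892}\right) - \frac{473}{3175}}{4} = - \frac{- \frac{13333}{20723} - \frac{473}{3175}}{4} = \left(- \frac{1}{4}\right) \left(- \frac{52134254}{65795525}\right) = \frac{26067127}{131591050} \approx 0.19809$)
$\left(\left(n - 98695\right) - 197085\right) + 40698 = \left(\left(\frac{26067127}{131591050} - 98695\right) - 197085\right) + 40698 = \left(- \frac{12987352612623}{131591050} - 197085\right) + 40698 = - \frac{38921974701873}{131591050} + 40698 = - \frac{33566482148973}{131591050}$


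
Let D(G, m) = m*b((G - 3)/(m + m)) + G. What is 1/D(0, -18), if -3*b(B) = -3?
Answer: -1/18 ≈ -0.055556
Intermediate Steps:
b(B) = 1 (b(B) = -⅓*(-3) = 1)
D(G, m) = G + m (D(G, m) = m*1 + G = m + G = G + m)
1/D(0, -18) = 1/(0 - 18) = 1/(-18) = -1/18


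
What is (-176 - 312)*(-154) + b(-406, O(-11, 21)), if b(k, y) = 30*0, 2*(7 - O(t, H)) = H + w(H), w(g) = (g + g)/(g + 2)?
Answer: 75152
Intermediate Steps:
w(g) = 2*g/(2 + g) (w(g) = (2*g)/(2 + g) = 2*g/(2 + g))
O(t, H) = 7 - H/2 - H/(2 + H) (O(t, H) = 7 - (H + 2*H/(2 + H))/2 = 7 + (-H/2 - H/(2 + H)) = 7 - H/2 - H/(2 + H))
b(k, y) = 0
(-176 - 312)*(-154) + b(-406, O(-11, 21)) = (-176 - 312)*(-154) + 0 = -488*(-154) + 0 = 75152 + 0 = 75152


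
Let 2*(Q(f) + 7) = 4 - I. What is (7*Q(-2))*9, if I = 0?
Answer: -315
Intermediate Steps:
Q(f) = -5 (Q(f) = -7 + (4 - 1*0)/2 = -7 + (4 + 0)/2 = -7 + (½)*4 = -7 + 2 = -5)
(7*Q(-2))*9 = (7*(-5))*9 = -35*9 = -315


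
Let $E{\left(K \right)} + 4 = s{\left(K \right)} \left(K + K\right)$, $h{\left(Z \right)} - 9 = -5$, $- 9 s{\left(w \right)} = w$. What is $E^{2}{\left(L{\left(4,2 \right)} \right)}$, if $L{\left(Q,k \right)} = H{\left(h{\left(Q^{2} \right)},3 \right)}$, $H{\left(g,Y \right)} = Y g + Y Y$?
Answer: $10404$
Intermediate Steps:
$s{\left(w \right)} = - \frac{w}{9}$
$h{\left(Z \right)} = 4$ ($h{\left(Z \right)} = 9 - 5 = 4$)
$H{\left(g,Y \right)} = Y^{2} + Y g$ ($H{\left(g,Y \right)} = Y g + Y^{2} = Y^{2} + Y g$)
$L{\left(Q,k \right)} = 21$ ($L{\left(Q,k \right)} = 3 \left(3 + 4\right) = 3 \cdot 7 = 21$)
$E{\left(K \right)} = -4 - \frac{2 K^{2}}{9}$ ($E{\left(K \right)} = -4 + - \frac{K}{9} \left(K + K\right) = -4 + - \frac{K}{9} \cdot 2 K = -4 - \frac{2 K^{2}}{9}$)
$E^{2}{\left(L{\left(4,2 \right)} \right)} = \left(-4 - \frac{2 \cdot 21^{2}}{9}\right)^{2} = \left(-4 - 98\right)^{2} = \left(-102\right)^{2} = 10404$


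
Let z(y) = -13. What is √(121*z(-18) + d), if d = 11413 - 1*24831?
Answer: I*√14991 ≈ 122.44*I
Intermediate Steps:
d = -13418 (d = 11413 - 24831 = -13418)
√(121*z(-18) + d) = √(121*(-13) - 13418) = √(-1573 - 13418) = √(-14991) = I*√14991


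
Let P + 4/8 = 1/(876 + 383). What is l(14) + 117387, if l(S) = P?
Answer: 295579209/2518 ≈ 1.1739e+5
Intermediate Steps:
P = -1257/2518 (P = -½ + 1/(876 + 383) = -½ + 1/1259 = -1257/2518 ≈ -0.49921)
l(S) = -1257/2518
l(14) + 117387 = -1257/2518 + 117387 = 295579209/2518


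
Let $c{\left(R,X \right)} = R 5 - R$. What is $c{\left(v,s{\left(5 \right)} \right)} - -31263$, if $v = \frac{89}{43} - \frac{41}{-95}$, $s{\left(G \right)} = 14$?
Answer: $\frac{127750227}{4085} \approx 31273.0$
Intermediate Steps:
$v = \frac{10218}{4085}$ ($v = 89 \cdot \frac{1}{43} - - \frac{41}{95} = \frac{89}{43} + \frac{41}{95} = \frac{10218}{4085} \approx 2.5013$)
$c{\left(R,X \right)} = 4 R$ ($c{\left(R,X \right)} = 5 R - R = 4 R$)
$c{\left(v,s{\left(5 \right)} \right)} - -31263 = 4 \cdot \frac{10218}{4085} - -31263 = \frac{40872}{4085} + 31263 = \frac{127750227}{4085}$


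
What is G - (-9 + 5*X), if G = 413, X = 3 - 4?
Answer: 427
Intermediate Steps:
X = -1
G - (-9 + 5*X) = 413 - (-9 + 5*(-1)) = 413 - (-9 - 5) = 413 - 1*(-14) = 413 + 14 = 427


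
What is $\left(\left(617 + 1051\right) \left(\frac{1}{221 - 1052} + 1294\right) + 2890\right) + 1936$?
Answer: $\frac{599210830}{277} \approx 2.1632 \cdot 10^{6}$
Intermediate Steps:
$\left(\left(617 + 1051\right) \left(\frac{1}{221 - 1052} + 1294\right) + 2890\right) + 1936 = \left(1668 \left(\frac{1}{-831} + 1294\right) + 2890\right) + 1936 = \left(1668 \left(- \frac{1}{831} + 1294\right) + 2890\right) + 1936 = \left(1668 \cdot \frac{1075313}{831} + 2890\right) + 1936 = \left(\frac{597874028}{277} + 2890\right) + 1936 = \frac{598674558}{277} + 1936 = \frac{599210830}{277}$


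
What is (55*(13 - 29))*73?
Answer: -64240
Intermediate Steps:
(55*(13 - 29))*73 = (55*(-16))*73 = -880*73 = -64240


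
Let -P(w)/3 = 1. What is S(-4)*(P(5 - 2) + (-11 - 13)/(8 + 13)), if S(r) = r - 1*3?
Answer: 29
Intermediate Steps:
S(r) = -3 + r (S(r) = r - 3 = -3 + r)
P(w) = -3 (P(w) = -3*1 = -3)
S(-4)*(P(5 - 2) + (-11 - 13)/(8 + 13)) = (-3 - 4)*(-3 + (-11 - 13)/(8 + 13)) = -7*(-3 - 24/21) = -7*(-3 - 24*1/21) = -7*(-3 - 8/7) = -7*(-29/7) = 29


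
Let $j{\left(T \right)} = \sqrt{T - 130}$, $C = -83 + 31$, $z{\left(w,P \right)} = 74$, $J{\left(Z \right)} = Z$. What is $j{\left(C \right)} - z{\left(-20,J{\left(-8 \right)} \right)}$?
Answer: $-74 + i \sqrt{182} \approx -74.0 + 13.491 i$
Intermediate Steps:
$C = -52$
$j{\left(T \right)} = \sqrt{-130 + T}$
$j{\left(C \right)} - z{\left(-20,J{\left(-8 \right)} \right)} = \sqrt{-130 - 52} - 74 = \sqrt{-182} - 74 = i \sqrt{182} - 74 = -74 + i \sqrt{182}$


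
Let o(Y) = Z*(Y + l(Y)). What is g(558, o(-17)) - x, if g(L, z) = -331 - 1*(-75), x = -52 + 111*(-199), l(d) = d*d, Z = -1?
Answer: 21885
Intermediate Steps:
l(d) = d²
o(Y) = -Y - Y² (o(Y) = -(Y + Y²) = -Y - Y²)
x = -22141 (x = -52 - 22089 = -22141)
g(L, z) = -256 (g(L, z) = -331 + 75 = -256)
g(558, o(-17)) - x = -256 - 1*(-22141) = -256 + 22141 = 21885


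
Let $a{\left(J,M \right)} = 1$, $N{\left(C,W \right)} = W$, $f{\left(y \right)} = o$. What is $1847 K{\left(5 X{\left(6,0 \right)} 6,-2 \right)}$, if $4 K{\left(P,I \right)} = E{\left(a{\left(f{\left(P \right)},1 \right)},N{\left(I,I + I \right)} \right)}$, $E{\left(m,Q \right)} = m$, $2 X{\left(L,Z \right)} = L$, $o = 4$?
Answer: $\frac{1847}{4} \approx 461.75$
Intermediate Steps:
$X{\left(L,Z \right)} = \frac{L}{2}$
$f{\left(y \right)} = 4$
$K{\left(P,I \right)} = \frac{1}{4}$ ($K{\left(P,I \right)} = \frac{1}{4} \cdot 1 = \frac{1}{4}$)
$1847 K{\left(5 X{\left(6,0 \right)} 6,-2 \right)} = 1847 \cdot \frac{1}{4} = \frac{1847}{4}$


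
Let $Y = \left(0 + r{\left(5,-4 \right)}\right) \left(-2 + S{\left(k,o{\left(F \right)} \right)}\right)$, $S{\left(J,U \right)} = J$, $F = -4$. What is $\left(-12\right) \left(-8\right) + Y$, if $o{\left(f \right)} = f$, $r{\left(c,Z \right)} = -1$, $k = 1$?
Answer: $97$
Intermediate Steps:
$Y = 1$ ($Y = \left(0 - 1\right) \left(-2 + 1\right) = \left(-1\right) \left(-1\right) = 1$)
$\left(-12\right) \left(-8\right) + Y = \left(-12\right) \left(-8\right) + 1 = 96 + 1 = 97$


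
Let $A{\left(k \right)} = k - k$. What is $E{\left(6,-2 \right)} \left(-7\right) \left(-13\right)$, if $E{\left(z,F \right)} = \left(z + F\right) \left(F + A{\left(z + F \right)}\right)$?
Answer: $-728$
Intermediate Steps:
$A{\left(k \right)} = 0$
$E{\left(z,F \right)} = F \left(F + z\right)$ ($E{\left(z,F \right)} = \left(z + F\right) \left(F + 0\right) = \left(F + z\right) F = F \left(F + z\right)$)
$E{\left(6,-2 \right)} \left(-7\right) \left(-13\right) = - 2 \left(-2 + 6\right) \left(-7\right) \left(-13\right) = \left(-2\right) 4 \left(-7\right) \left(-13\right) = \left(-8\right) \left(-7\right) \left(-13\right) = 56 \left(-13\right) = -728$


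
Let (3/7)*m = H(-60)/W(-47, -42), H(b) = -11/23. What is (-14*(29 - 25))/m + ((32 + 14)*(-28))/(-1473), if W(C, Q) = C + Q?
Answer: -72351376/16203 ≈ -4465.3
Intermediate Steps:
H(b) = -11/23 (H(b) = -11*1/23 = -11/23)
m = 77/6141 (m = 7*(-11/(23*(-47 - 42)))/3 = 7*(-11/23/(-89))/3 = 7*(-11/23*(-1/89))/3 = (7/3)*(11/2047) = 77/6141 ≈ 0.012539)
(-14*(29 - 25))/m + ((32 + 14)*(-28))/(-1473) = (-14*(29 - 25))/(77/6141) + ((32 + 14)*(-28))/(-1473) = -14*4*(6141/77) + (46*(-28))*(-1/1473) = -56*6141/77 - 1288*(-1/1473) = -49128/11 + 1288/1473 = -72351376/16203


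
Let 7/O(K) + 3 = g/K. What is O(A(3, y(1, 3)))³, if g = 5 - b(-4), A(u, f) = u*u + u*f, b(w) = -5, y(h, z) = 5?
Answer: -592704/29791 ≈ -19.895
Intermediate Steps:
A(u, f) = u² + f*u
g = 10 (g = 5 - 1*(-5) = 5 + 5 = 10)
O(K) = 7/(-3 + 10/K)
O(A(3, y(1, 3)))³ = (-7*3*(5 + 3)/(-10 + 3*(3*(5 + 3))))³ = (-7*3*8/(-10 + 3*(3*8)))³ = (-7*24/(-10 + 3*24))³ = (-7*24/(-10 + 72))³ = (-7*24/62)³ = (-7*24*1/62)³ = (-84/31)³ = -592704/29791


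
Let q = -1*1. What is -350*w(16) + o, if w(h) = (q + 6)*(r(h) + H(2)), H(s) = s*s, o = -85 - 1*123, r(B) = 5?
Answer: -15958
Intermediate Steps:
q = -1
o = -208 (o = -85 - 123 = -208)
H(s) = s²
w(h) = 45 (w(h) = (-1 + 6)*(5 + 2²) = 5*(5 + 4) = 5*9 = 45)
-350*w(16) + o = -350*45 - 208 = -15750 - 208 = -15958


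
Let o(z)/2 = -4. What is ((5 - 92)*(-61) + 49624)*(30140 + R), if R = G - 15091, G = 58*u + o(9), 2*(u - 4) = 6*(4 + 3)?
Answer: 905867121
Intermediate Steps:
o(z) = -8 (o(z) = 2*(-4) = -8)
u = 25 (u = 4 + (6*(4 + 3))/2 = 4 + (6*7)/2 = 4 + (½)*42 = 4 + 21 = 25)
G = 1442 (G = 58*25 - 8 = 1450 - 8 = 1442)
R = -13649 (R = 1442 - 15091 = -13649)
((5 - 92)*(-61) + 49624)*(30140 + R) = ((5 - 92)*(-61) + 49624)*(30140 - 13649) = (-87*(-61) + 49624)*16491 = (5307 + 49624)*16491 = 54931*16491 = 905867121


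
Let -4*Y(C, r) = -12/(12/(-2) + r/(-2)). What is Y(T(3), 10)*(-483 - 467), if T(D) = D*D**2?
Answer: 2850/11 ≈ 259.09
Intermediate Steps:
T(D) = D**3
Y(C, r) = 3/(-6 - r/2) (Y(C, r) = -(-3)/(12/(-2) + r/(-2)) = -(-3)/(12*(-1/2) + r*(-1/2)) = -(-3)/(-6 - r/2) = 3/(-6 - r/2))
Y(T(3), 10)*(-483 - 467) = (-6/(12 + 10))*(-483 - 467) = -6/22*(-950) = -6*1/22*(-950) = -3/11*(-950) = 2850/11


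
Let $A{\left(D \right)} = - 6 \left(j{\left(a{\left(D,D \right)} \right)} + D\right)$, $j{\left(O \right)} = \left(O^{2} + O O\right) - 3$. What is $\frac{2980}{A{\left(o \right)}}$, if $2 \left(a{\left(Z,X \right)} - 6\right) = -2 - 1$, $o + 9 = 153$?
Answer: $- \frac{2980}{1089} \approx -2.7365$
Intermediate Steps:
$o = 144$ ($o = -9 + 153 = 144$)
$a{\left(Z,X \right)} = \frac{9}{2}$ ($a{\left(Z,X \right)} = 6 + \frac{-2 - 1}{2} = 6 + \frac{1}{2} \left(-3\right) = 6 - \frac{3}{2} = \frac{9}{2}$)
$j{\left(O \right)} = -3 + 2 O^{2}$ ($j{\left(O \right)} = \left(O^{2} + O^{2}\right) - 3 = 2 O^{2} - 3 = -3 + 2 O^{2}$)
$A{\left(D \right)} = -225 - 6 D$ ($A{\left(D \right)} = - 6 \left(\left(-3 + 2 \left(\frac{9}{2}\right)^{2}\right) + D\right) = - 6 \left(\left(-3 + 2 \cdot \frac{81}{4}\right) + D\right) = - 6 \left(\left(-3 + \frac{81}{2}\right) + D\right) = - 6 \left(\frac{75}{2} + D\right) = -225 - 6 D$)
$\frac{2980}{A{\left(o \right)}} = \frac{2980}{-225 - 864} = \frac{2980}{-1089} = 2980 \left(- \frac{1}{1089}\right) = - \frac{2980}{1089}$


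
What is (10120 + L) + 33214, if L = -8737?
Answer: 34597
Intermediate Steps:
(10120 + L) + 33214 = (10120 - 8737) + 33214 = 1383 + 33214 = 34597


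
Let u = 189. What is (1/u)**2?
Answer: 1/35721 ≈ 2.7995e-5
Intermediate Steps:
(1/u)**2 = (1/189)**2 = 1/35721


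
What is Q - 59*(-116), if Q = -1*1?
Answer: 6843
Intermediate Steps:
Q = -1
Q - 59*(-116) = -1 - 59*(-116) = -1 + 6844 = 6843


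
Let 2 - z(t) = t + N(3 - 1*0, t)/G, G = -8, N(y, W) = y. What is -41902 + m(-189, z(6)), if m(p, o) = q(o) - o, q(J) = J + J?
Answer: -335245/8 ≈ -41906.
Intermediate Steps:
q(J) = 2*J
z(t) = 19/8 - t (z(t) = 2 - (t + (3 - 1*0)/(-8)) = 2 - (t + (3 + 0)*(-⅛)) = 2 - (t + 3*(-⅛)) = 2 - (t - 3/8) = 2 - (-3/8 + t) = 2 + (3/8 - t) = 19/8 - t)
m(p, o) = o (m(p, o) = 2*o - o = o)
-41902 + m(-189, z(6)) = -41902 + (19/8 - 1*6) = -41902 + (19/8 - 6) = -41902 - 29/8 = -335245/8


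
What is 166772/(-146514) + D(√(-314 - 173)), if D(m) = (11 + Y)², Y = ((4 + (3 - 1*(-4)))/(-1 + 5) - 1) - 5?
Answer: 69065801/1172112 ≈ 58.924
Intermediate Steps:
Y = -13/4 (Y = ((4 + (3 + 4))/4 - 1) - 5 = ((4 + 7)*(¼) - 1) - 5 = (11*(¼) - 1) - 5 = (11/4 - 1) - 5 = 7/4 - 5 = -13/4 ≈ -3.2500)
D(m) = 961/16 (D(m) = (11 - 13/4)² = (31/4)² = 961/16)
166772/(-146514) + D(√(-314 - 173)) = 166772/(-146514) + 961/16 = 166772*(-1/146514) + 961/16 = -83386/73257 + 961/16 = 69065801/1172112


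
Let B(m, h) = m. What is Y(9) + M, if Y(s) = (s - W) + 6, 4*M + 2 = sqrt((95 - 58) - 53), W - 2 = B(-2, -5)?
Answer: 29/2 + I ≈ 14.5 + 1.0*I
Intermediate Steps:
W = 0 (W = 2 - 2 = 0)
M = -1/2 + I (M = -1/2 + sqrt((95 - 58) - 53)/4 = -1/2 + sqrt(37 - 53)/4 = -1/2 + sqrt(-16)/4 = -1/2 + (4*I)/4 = -1/2 + I ≈ -0.5 + 1.0*I)
Y(s) = 6 + s (Y(s) = (s - 1*0) + 6 = (s + 0) + 6 = s + 6 = 6 + s)
Y(9) + M = (6 + 9) + (-1/2 + I) = 15 + (-1/2 + I) = 29/2 + I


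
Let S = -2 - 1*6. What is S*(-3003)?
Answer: 24024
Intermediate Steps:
S = -8 (S = -2 - 6 = -8)
S*(-3003) = -8*(-3003) = 24024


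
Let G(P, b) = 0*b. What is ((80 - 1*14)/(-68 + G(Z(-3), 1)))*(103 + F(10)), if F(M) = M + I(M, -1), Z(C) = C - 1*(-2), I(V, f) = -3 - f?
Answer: -3663/34 ≈ -107.74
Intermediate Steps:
Z(C) = 2 + C (Z(C) = C + 2 = 2 + C)
G(P, b) = 0
F(M) = -2 + M (F(M) = M + (-3 - 1*(-1)) = M + (-3 + 1) = M - 2 = -2 + M)
((80 - 1*14)/(-68 + G(Z(-3), 1)))*(103 + F(10)) = ((80 - 1*14)/(-68 + 0))*(103 + (-2 + 10)) = ((80 - 14)/(-68))*(103 + 8) = (66*(-1/68))*111 = -33/34*111 = -3663/34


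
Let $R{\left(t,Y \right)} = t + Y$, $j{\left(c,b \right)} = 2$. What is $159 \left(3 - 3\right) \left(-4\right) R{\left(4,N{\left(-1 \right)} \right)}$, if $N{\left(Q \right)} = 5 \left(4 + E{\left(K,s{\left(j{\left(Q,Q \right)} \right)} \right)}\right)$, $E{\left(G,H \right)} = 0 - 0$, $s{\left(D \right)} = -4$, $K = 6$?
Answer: $0$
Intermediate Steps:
$E{\left(G,H \right)} = 0$ ($E{\left(G,H \right)} = 0 + 0 = 0$)
$N{\left(Q \right)} = 20$ ($N{\left(Q \right)} = 5 \left(4 + 0\right) = 5 \cdot 4 = 20$)
$R{\left(t,Y \right)} = Y + t$
$159 \left(3 - 3\right) \left(-4\right) R{\left(4,N{\left(-1 \right)} \right)} = 159 \left(3 - 3\right) \left(-4\right) \left(20 + 4\right) = 159 \cdot 0 \left(-4\right) 24 = 159 \cdot 0 \cdot 24 = 0 \cdot 24 = 0$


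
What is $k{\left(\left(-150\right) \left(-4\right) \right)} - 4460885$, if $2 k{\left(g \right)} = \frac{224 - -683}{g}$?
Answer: $- \frac{5353061093}{1200} \approx -4.4609 \cdot 10^{6}$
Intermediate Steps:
$k{\left(g \right)} = \frac{907}{2 g}$ ($k{\left(g \right)} = \frac{\left(224 - -683\right) \frac{1}{g}}{2} = \frac{\left(224 + 683\right) \frac{1}{g}}{2} = \frac{907 \frac{1}{g}}{2} = \frac{907}{2 g}$)
$k{\left(\left(-150\right) \left(-4\right) \right)} - 4460885 = \frac{907}{2 \left(\left(-150\right) \left(-4\right)\right)} - 4460885 = \frac{907}{2 \cdot 600} - 4460885 = \frac{907}{2} \cdot \frac{1}{600} - 4460885 = \frac{907}{1200} - 4460885 = - \frac{5353061093}{1200}$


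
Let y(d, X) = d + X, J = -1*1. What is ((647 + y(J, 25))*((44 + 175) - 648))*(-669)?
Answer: 192577671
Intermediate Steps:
J = -1
y(d, X) = X + d
((647 + y(J, 25))*((44 + 175) - 648))*(-669) = ((647 + (25 - 1))*((44 + 175) - 648))*(-669) = ((647 + 24)*(219 - 648))*(-669) = (671*(-429))*(-669) = -287859*(-669) = 192577671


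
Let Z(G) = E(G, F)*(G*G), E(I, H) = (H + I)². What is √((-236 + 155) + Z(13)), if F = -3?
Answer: 11*√139 ≈ 129.69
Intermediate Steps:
Z(G) = G²*(-3 + G)² (Z(G) = (-3 + G)²*(G*G) = (-3 + G)²*G² = G²*(-3 + G)²)
√((-236 + 155) + Z(13)) = √((-236 + 155) + 13²*(-3 + 13)²) = √(-81 + 169*10²) = √(-81 + 169*100) = √(-81 + 16900) = √16819 = 11*√139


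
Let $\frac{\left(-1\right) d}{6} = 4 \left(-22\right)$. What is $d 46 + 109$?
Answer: $24397$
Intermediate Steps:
$d = 528$ ($d = - 6 \cdot 4 \left(-22\right) = \left(-6\right) \left(-88\right) = 528$)
$d 46 + 109 = 528 \cdot 46 + 109 = 24288 + 109 = 24397$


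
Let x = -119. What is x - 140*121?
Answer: -17059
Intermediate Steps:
x - 140*121 = -119 - 140*121 = -119 - 16940 = -17059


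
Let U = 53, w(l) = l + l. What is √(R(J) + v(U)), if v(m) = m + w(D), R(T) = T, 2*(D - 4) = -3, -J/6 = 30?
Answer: I*√122 ≈ 11.045*I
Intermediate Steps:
J = -180 (J = -6*30 = -180)
D = 5/2 (D = 4 + (½)*(-3) = 4 - 3/2 = 5/2 ≈ 2.5000)
w(l) = 2*l
v(m) = 5 + m (v(m) = m + 2*(5/2) = m + 5 = 5 + m)
√(R(J) + v(U)) = √(-180 + (5 + 53)) = √(-180 + 58) = √(-122) = I*√122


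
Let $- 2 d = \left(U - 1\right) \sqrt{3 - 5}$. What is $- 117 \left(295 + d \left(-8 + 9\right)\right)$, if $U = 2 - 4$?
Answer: $-34515 - \frac{351 i \sqrt{2}}{2} \approx -34515.0 - 248.19 i$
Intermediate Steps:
$U = -2$ ($U = 2 - 4 = -2$)
$d = \frac{3 i \sqrt{2}}{2}$ ($d = - \frac{\left(-2 - 1\right) \sqrt{3 - 5}}{2} = - \frac{\left(-3\right) \sqrt{-2}}{2} = - \frac{\left(-3\right) i \sqrt{2}}{2} = \frac{3 i \sqrt{2}}{2} \approx 2.1213 i$)
$- 117 \left(295 + d \left(-8 + 9\right)\right) = - 117 \left(295 + \frac{3 i \sqrt{2}}{2} \left(-8 + 9\right)\right) = - 117 \left(295 + \frac{3 i \sqrt{2}}{2} \cdot 1\right) = - 117 \left(295 + \frac{3 i \sqrt{2}}{2}\right) = -34515 - \frac{351 i \sqrt{2}}{2}$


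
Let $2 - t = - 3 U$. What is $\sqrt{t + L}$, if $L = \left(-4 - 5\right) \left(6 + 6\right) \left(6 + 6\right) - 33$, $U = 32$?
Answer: $i \sqrt{1231} \approx 35.086 i$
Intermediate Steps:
$t = 98$ ($t = 2 - \left(-3\right) 32 = 2 - -96 = 2 + 96 = 98$)
$L = -1329$ ($L = \left(-9\right) 12 \cdot 12 - 33 = \left(-108\right) 12 - 33 = -1296 - 33 = -1329$)
$\sqrt{t + L} = \sqrt{98 - 1329} = \sqrt{-1231} = i \sqrt{1231}$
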